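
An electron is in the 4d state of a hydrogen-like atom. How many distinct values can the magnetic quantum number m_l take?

4d means n = 4, l = 2.
The number of m_l values is 2l + 1 = 2·2 + 1 = 5.

5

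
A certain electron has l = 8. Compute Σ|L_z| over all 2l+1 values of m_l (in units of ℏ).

m_l ∈ {-8, -7, -6, -5, -4, -3, -2, -1, 0, 1, 2, 3, 4, 5, 6, 7, 8}.
Σ|m_l| = l(l+1) = 72.

Σ|L_z| = 72 ℏ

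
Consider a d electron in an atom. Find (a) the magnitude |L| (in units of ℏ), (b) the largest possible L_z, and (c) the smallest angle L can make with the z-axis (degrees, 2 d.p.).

|L| = √6 ℏ ≈ 2.449ℏ; L_z,max = 2ℏ; θ_min ≈ 35.26°

A d state has l = 2.
|L| = ℏ√(2·3) = √6 ℏ ≈ 2.449ℏ.
L_z,max = lℏ = 2ℏ.
cos θ_min = 2/√6, so θ_min ≈ 35.26°.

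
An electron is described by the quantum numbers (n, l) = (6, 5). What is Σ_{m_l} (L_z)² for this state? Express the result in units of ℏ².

m_l runs from −5 to 5, i.e. {-5, -4, -3, -2, -1, 0, 1, 2, 3, 4, 5}.
Σ m_l² = 2·(1 + 4 + 9 + 16 + 25) = 110.

Σ(L_z)² = 110 ℏ²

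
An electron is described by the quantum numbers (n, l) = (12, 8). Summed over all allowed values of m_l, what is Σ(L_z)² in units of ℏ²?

m_l runs from −8 to 8, i.e. {-8, -7, -6, -5, -4, -3, -2, -1, 0, 1, 2, 3, 4, 5, 6, 7, 8}.
Summing m² from −8 to 8: Σ m_l² = 408.

Σ(L_z)² = 408 ℏ²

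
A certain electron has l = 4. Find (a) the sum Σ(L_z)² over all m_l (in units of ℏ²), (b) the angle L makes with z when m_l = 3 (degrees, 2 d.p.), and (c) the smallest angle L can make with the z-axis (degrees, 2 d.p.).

Σ(L_z)² = 60 ℏ²; θ(m_l=3) ≈ 47.87°; θ_min ≈ 26.57°

Σ m_l² = 60, so Σ(L_z)² = 60 ℏ².
For m_l = 3: cos θ = 3/√20, θ ≈ 47.87°.
cos θ_min = 4/√20, so θ_min ≈ 26.57°.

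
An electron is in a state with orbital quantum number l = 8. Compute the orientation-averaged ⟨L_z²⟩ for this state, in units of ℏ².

The allowed m_l values are -8, -7, -6, -5, -4, -3, -2, -1, 0, 1, 2, 3, 4, 5, 6, 7, 8.
Average of L_z² over 17 states: 408/17 ℏ² = 24 ℏ².

⟨L_z²⟩ = 24 ℏ²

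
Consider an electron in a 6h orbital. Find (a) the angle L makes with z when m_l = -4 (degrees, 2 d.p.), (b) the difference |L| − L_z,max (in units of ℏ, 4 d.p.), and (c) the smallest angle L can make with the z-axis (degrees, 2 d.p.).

θ(m_l=-4) ≈ 136.91°; |L|−L_z,max ≈ 0.4772ℏ; θ_min ≈ 24.09°

6h means n = 6, l = 5.
For m_l = -4: cos θ = -4/√30, θ ≈ 136.91°.
|L| − L_z,max = (√30 − 5)ℏ ≈ 0.4772ℏ.
cos θ_min = 5/√30, so θ_min ≈ 24.09°.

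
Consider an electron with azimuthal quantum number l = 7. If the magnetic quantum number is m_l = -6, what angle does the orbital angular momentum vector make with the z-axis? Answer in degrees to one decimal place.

θ ≈ 143.3°

|L|² = l(l+1)ℏ² = 56ℏ², so |L| = 2√14 ℏ.
L_z = m_l ℏ = −6ℏ.
cos θ = L_z/|L| = -6/√56, so θ ≈ 143.3°.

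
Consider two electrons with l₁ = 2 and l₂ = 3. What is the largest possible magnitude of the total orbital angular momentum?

By the triangle rule, |l₁ − l₂| ≤ L ≤ l₁ + l₂.
Allowed values: L = 1, 2, 3, 4, 5.
The largest magnitude corresponds to L = 5: |L_tot| = ℏ√(5·6) = √30 ℏ.

|L_tot|_max = √30 ℏ ≈ 5.477ℏ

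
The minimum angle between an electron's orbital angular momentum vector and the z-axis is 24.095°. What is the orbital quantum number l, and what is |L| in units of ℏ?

l = 5, |L| = √30 ℏ ≈ 5.477ℏ

cos θ_min = l/√(l(l+1)) = √(l/(l+1)), so l/(l+1) = cos²(24.095°) = 0.8333.
Thus l = 0.8333/(1 − 0.8333) ≈ 5.
Then |L| = ℏ√(5·6) = √30 ℏ.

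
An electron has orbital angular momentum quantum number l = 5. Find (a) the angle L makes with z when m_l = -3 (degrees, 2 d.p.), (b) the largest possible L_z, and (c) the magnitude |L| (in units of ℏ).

θ(m_l=-3) ≈ 123.21°; L_z,max = 5ℏ; |L| = √30 ℏ ≈ 5.477ℏ

For m_l = -3: cos θ = -3/√30, θ ≈ 123.21°.
L_z,max = lℏ = 5ℏ.
|L| = ℏ√(5·6) = √30 ℏ ≈ 5.477ℏ.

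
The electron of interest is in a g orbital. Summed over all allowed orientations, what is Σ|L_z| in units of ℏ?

G corresponds to l = 4.
m_l runs from −4 to 4, i.e. {-4, -3, -2, -1, 0, 1, 2, 3, 4}.
Σ|m_l| = l(l+1) = 20.

Σ|L_z| = 20 ℏ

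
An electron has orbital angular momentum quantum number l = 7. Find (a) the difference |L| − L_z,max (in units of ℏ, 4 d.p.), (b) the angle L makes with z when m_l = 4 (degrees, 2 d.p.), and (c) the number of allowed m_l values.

|L|−L_z,max ≈ 0.4833ℏ; θ(m_l=4) ≈ 57.69°; 15 values

|L| − L_z,max = (2√14 − 7)ℏ ≈ 0.4833ℏ.
For m_l = 4: cos θ = 4/√56, θ ≈ 57.69°.
There are 2l+1 = 15 values of m_l.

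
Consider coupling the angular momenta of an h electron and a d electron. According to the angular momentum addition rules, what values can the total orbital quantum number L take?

The total orbital quantum number L ranges from |l₁ − l₂| to l₁ + l₂ in integer steps.
So L can be 3, 4, 5, 6, 7.

L = 3, 4, 5, 6, 7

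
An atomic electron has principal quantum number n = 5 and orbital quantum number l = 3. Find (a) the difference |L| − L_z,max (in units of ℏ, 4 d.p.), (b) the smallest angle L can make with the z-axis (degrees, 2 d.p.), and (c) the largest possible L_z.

|L|−L_z,max ≈ 0.4641ℏ; θ_min ≈ 30.00°; L_z,max = 3ℏ

|L| − L_z,max = (2√3 − 3)ℏ ≈ 0.4641ℏ.
cos θ_min = 3/√12, so θ_min ≈ 30.00°.
L_z,max = lℏ = 3ℏ.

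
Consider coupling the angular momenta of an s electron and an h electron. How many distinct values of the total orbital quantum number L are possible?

L runs from |0 − 5| = 5 to 0 + 5 = 5.
So L can be 5.
That is 1 value.

1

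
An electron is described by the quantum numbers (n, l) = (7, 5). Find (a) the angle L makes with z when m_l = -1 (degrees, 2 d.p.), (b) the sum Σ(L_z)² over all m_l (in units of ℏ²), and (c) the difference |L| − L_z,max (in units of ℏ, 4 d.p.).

θ(m_l=-1) ≈ 100.52°; Σ(L_z)² = 110 ℏ²; |L|−L_z,max ≈ 0.4772ℏ

For m_l = -1: cos θ = -1/√30, θ ≈ 100.52°.
Σ m_l² = 110, so Σ(L_z)² = 110 ℏ².
|L| − L_z,max = (√30 − 5)ℏ ≈ 0.4772ℏ.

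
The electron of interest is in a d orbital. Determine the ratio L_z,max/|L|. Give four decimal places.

L_z,max/|L| = 0.8165

The letter d corresponds to l = 2.
|L| = √6 ℏ ≈ 2.4495ℏ, while L_z,max = lℏ = 2ℏ.
L_z,max/|L| = 2/√6 = 0.8165.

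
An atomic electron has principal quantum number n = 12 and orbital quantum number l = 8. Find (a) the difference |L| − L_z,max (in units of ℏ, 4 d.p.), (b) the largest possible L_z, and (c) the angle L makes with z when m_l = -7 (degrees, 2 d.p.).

|L|−L_z,max ≈ 0.4853ℏ; L_z,max = 8ℏ; θ(m_l=-7) ≈ 145.58°

|L| − L_z,max = (6√2 − 8)ℏ ≈ 0.4853ℏ.
L_z,max = lℏ = 8ℏ.
For m_l = -7: cos θ = -7/√72, θ ≈ 145.58°.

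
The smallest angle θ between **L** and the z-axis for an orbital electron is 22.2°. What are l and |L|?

l = 6, |L| = √42 ℏ ≈ 6.481ℏ

cos θ_min = l/√(l(l+1)) = √(l/(l+1)), so l/(l+1) = cos²(22.2°) = 0.8572.
Thus l = 0.8572/(1 − 0.8572) ≈ 6.
Then |L| = ℏ√(6·7) = √42 ℏ.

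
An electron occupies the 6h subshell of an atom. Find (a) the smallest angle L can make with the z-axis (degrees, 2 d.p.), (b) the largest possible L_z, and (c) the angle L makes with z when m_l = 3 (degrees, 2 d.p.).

θ_min ≈ 24.09°; L_z,max = 5ℏ; θ(m_l=3) ≈ 56.79°

The 6h subshell has l = 5.
cos θ_min = 5/√30, so θ_min ≈ 24.09°.
L_z,max = lℏ = 5ℏ.
For m_l = 3: cos θ = 3/√30, θ ≈ 56.79°.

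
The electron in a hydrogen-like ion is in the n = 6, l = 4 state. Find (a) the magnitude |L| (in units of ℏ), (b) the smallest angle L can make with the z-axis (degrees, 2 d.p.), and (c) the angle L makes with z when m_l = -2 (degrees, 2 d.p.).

|L| = ℏ√(4·5) = 2√5 ℏ ≈ 4.472ℏ.
cos θ_min = 4/√20, so θ_min ≈ 26.57°.
For m_l = -2: cos θ = -2/√20, θ ≈ 116.57°.

|L| = 2√5 ℏ ≈ 4.472ℏ; θ_min ≈ 26.57°; θ(m_l=-2) ≈ 116.57°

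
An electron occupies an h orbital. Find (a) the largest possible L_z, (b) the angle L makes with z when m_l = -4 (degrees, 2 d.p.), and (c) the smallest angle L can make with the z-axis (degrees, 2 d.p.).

For an h orbital, l = 5.
L_z,max = lℏ = 5ℏ.
For m_l = -4: cos θ = -4/√30, θ ≈ 136.91°.
cos θ_min = 5/√30, so θ_min ≈ 24.09°.

L_z,max = 5ℏ; θ(m_l=-4) ≈ 136.91°; θ_min ≈ 24.09°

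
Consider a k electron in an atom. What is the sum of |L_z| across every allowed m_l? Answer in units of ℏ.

The letter k corresponds to l = 7.
The allowed m_l values are -7, -6, -5, -4, -3, -2, -1, 0, 1, 2, 3, 4, 5, 6, 7.
Σ|m_l| = 2·7(7+1)/2 = 56.

Σ|L_z| = 56 ℏ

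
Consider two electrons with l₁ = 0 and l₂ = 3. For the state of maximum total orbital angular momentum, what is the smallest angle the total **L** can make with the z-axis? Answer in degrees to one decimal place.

θ_min ≈ 30.0°

Angular momentum addition gives L = |l₁ − l₂|, …, l₁ + l₂.
Allowed values: L = 3.
The maximum is L = 3, with |L_tot| = ℏ√(3·4) = 2√3 ℏ.
The minimum angle with z is arccos(3/√12) ≈ 30.0°.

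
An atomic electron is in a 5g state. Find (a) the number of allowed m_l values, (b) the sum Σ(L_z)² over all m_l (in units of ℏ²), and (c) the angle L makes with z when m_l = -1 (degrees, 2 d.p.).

9 values; Σ(L_z)² = 60 ℏ²; θ(m_l=-1) ≈ 102.92°

For 5g, l = 4.
There are 2l+1 = 9 values of m_l.
Σ m_l² = 60, so Σ(L_z)² = 60 ℏ².
For m_l = -1: cos θ = -1/√20, θ ≈ 102.92°.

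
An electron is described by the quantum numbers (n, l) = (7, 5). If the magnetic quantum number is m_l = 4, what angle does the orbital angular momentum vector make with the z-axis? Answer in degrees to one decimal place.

θ ≈ 43.1°

|L| = ℏ√(l(l+1)) = √30 ℏ.
L_z = m_l ℏ = 4ℏ.
cos θ = L_z/|L| = 4/√30, so θ ≈ 43.1°.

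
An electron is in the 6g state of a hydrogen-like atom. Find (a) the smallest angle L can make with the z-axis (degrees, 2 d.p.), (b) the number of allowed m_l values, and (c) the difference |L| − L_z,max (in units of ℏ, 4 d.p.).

6g means n = 6, l = 4.
cos θ_min = 4/√20, so θ_min ≈ 26.57°.
There are 2l+1 = 9 values of m_l.
|L| − L_z,max = (2√5 − 4)ℏ ≈ 0.4721ℏ.

θ_min ≈ 26.57°; 9 values; |L|−L_z,max ≈ 0.4721ℏ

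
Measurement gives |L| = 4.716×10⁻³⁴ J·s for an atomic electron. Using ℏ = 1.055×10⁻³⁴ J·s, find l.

In units of ℏ, |L| ≈ 4.470.
(|L|/ℏ)² = l(l+1) ≈ 19.98 ⇒ l = 4.

l = 4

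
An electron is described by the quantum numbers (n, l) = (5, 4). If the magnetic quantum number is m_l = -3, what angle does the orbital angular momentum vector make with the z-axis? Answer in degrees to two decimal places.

|L| = √(l(l+1)) ℏ = 2√5 ℏ.
L_z = m_l ℏ = −3ℏ.
cos θ = L_z/|L| = -3/√20, so θ ≈ 132.13°.

θ ≈ 132.13°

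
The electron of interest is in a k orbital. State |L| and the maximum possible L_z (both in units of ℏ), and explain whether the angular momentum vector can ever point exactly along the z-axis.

No: L_z,max = 7ℏ < |L| = 2√14 ℏ ≈ 7.483ℏ

A k state has l = 7.
|L| = 2√14 ℏ ≈ 7.4833ℏ, while L_z,max = lℏ = 7ℏ.
Since |L| > L_z,max, the vector can never point exactly along z; the closest it comes is θ_min = arccos(7/√56) ≈ 20.7°.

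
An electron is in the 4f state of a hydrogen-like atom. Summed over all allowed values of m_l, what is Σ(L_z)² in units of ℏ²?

4f means n = 4, l = 3.
The allowed m_l values are -3, -2, -1, 0, 1, 2, 3.
Σ m_l² = l(l+1)(2l+1)/3 = 3·4·7/3 = 28.

Σ(L_z)² = 28 ℏ²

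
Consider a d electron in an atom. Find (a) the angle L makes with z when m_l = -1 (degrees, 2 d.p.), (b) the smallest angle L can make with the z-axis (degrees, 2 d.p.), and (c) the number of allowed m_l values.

For a d orbital, l = 2.
For m_l = -1: cos θ = -1/√6, θ ≈ 114.09°.
cos θ_min = 2/√6, so θ_min ≈ 35.26°.
There are 2l+1 = 5 values of m_l.

θ(m_l=-1) ≈ 114.09°; θ_min ≈ 35.26°; 5 values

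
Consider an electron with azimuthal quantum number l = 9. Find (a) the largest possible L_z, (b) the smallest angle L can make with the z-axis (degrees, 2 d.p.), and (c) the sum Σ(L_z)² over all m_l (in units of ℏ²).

L_z,max = lℏ = 9ℏ.
cos θ_min = 9/√90, so θ_min ≈ 18.43°.
Σ m_l² = 570, so Σ(L_z)² = 570 ℏ².

L_z,max = 9ℏ; θ_min ≈ 18.43°; Σ(L_z)² = 570 ℏ²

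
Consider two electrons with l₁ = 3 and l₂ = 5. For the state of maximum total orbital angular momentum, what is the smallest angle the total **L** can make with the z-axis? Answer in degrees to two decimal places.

Angular momentum addition gives L = |l₁ − l₂|, …, l₁ + l₂.
So L can be 2, 3, 4, 5, 6, 7, 8.
The maximum is L = 8, with |L_tot| = ℏ√(8·9) = 6√2 ℏ.
The minimum angle with z is arccos(8/√72) ≈ 19.47°.

θ_min ≈ 19.47°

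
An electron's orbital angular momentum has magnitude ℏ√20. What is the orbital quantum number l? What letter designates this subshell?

l = 4 (g orbital)

Since |L|² = l(l+1)ℏ², l(l+1) = 20.
Solving: l = 4.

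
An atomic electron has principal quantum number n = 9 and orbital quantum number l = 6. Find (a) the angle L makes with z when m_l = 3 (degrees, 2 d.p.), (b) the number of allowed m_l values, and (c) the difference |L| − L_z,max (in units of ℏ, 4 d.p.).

For m_l = 3: cos θ = 3/√42, θ ≈ 62.42°.
There are 2l+1 = 13 values of m_l.
|L| − L_z,max = (√42 − 6)ℏ ≈ 0.4807ℏ.

θ(m_l=3) ≈ 62.42°; 13 values; |L|−L_z,max ≈ 0.4807ℏ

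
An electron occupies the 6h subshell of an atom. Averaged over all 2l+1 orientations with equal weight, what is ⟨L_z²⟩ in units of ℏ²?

The 6h subshell has l = 5.
The allowed m_l values are -5, -4, -3, -2, -1, 0, 1, 2, 3, 4, 5.
Average of L_z² over 11 states: 110/11 ℏ² = 10 ℏ².

⟨L_z²⟩ = 10 ℏ²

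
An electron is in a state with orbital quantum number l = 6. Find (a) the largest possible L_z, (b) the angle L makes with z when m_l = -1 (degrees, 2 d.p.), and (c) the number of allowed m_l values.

L_z,max = 6ℏ; θ(m_l=-1) ≈ 98.88°; 13 values

L_z,max = lℏ = 6ℏ.
For m_l = -1: cos θ = -1/√42, θ ≈ 98.88°.
There are 2l+1 = 13 values of m_l.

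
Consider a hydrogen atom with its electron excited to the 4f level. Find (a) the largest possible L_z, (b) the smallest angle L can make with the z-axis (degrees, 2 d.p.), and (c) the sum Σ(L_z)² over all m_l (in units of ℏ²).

L_z,max = 3ℏ; θ_min ≈ 30.00°; Σ(L_z)² = 28 ℏ²

The 4f level has l = 3.
L_z,max = lℏ = 3ℏ.
cos θ_min = 3/√12, so θ_min ≈ 30.00°.
Σ m_l² = 28, so Σ(L_z)² = 28 ℏ².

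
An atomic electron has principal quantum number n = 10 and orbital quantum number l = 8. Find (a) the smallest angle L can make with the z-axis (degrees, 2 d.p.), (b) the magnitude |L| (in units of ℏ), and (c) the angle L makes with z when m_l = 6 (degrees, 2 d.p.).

cos θ_min = 8/√72, so θ_min ≈ 19.47°.
|L| = ℏ√(8·9) = 6√2 ℏ ≈ 8.485ℏ.
For m_l = 6: cos θ = 6/√72, θ ≈ 45.00°.

θ_min ≈ 19.47°; |L| = 6√2 ℏ ≈ 8.485ℏ; θ(m_l=6) ≈ 45.00°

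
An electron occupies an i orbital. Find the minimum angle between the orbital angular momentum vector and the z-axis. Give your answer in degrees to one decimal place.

For an i orbital, l = 6.
|L|² = l(l+1)ℏ² = 42ℏ², so |L| = √42 ℏ.
The smallest angle corresponds to the largest L_z, i.e. m_l = l = 6, giving L_z = 6ℏ.
cos θ_min = 6/√42, so θ_min ≈ 22.2°.

θ_min ≈ 22.2°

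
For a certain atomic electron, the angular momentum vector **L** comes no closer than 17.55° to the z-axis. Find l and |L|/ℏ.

l = 10, |L| = √110 ℏ ≈ 10.488ℏ

cos²θ_min = l/(l+1) = 0.9091.
l = cos²θ/sin²θ ≈ 10.
Then |L| = ℏ√(10·11) = √110 ℏ.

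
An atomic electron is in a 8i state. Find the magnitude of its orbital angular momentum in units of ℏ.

|L| = √42 ℏ ≈ 6.481ℏ

For 8i, l = 6.
|L| = ℏ√(l(l+1)) = ℏ√(6·7) = √42 ℏ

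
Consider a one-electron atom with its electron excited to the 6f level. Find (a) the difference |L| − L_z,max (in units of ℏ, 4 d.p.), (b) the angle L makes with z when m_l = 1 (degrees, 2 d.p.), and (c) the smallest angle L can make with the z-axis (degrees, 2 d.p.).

|L|−L_z,max ≈ 0.4641ℏ; θ(m_l=1) ≈ 73.22°; θ_min ≈ 30.00°

The 6f level has l = 3.
|L| − L_z,max = (2√3 − 3)ℏ ≈ 0.4641ℏ.
For m_l = 1: cos θ = 1/√12, θ ≈ 73.22°.
cos θ_min = 3/√12, so θ_min ≈ 30.00°.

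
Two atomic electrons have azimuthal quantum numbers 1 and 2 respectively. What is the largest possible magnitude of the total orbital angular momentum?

Angular momentum addition gives L = |l₁ − l₂|, …, l₁ + l₂.
L ∈ {1, 2, 3}.
The largest magnitude corresponds to L = 3: |L_tot| = ℏ√(3·4) = 2√3 ℏ.

|L_tot|_max = 2√3 ℏ ≈ 3.464ℏ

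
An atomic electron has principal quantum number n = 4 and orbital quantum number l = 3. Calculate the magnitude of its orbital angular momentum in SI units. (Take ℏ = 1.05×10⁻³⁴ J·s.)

|L| = 3.64×10⁻³⁴ J·s

|L| = ℏ√(l(l+1)) = ℏ√(3·4) = 2√3 ℏ
Numerically, |L| = 3.464 × (1.05×10⁻³⁴ J·s) = 3.64×10⁻³⁴ J·s.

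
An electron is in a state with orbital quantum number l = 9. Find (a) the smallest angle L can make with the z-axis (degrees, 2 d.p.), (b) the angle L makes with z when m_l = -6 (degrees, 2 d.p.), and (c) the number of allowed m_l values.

θ_min ≈ 18.43°; θ(m_l=-6) ≈ 129.23°; 19 values

cos θ_min = 9/√90, so θ_min ≈ 18.43°.
For m_l = -6: cos θ = -6/√90, θ ≈ 129.23°.
There are 2l+1 = 19 values of m_l.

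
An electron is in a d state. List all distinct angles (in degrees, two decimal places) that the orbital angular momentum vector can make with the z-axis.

The letter d corresponds to l = 2.
|L|² = l(l+1)ℏ² = 6ℏ², so |L| = √6 ℏ.
cos θ = m_l/√6 for each m_l ∈ {-2, -1, 0, 1, 2}.

θ ∈ {35.26°, 65.91°, 90.00°, 114.09°, 144.74°}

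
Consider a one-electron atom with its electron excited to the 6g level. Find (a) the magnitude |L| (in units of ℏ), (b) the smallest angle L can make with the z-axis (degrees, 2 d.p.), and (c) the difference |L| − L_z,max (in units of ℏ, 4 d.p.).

The 6g level has l = 4.
|L| = ℏ√(4·5) = 2√5 ℏ ≈ 4.472ℏ.
cos θ_min = 4/√20, so θ_min ≈ 26.57°.
|L| − L_z,max = (2√5 − 4)ℏ ≈ 0.4721ℏ.

|L| = 2√5 ℏ ≈ 4.472ℏ; θ_min ≈ 26.57°; |L|−L_z,max ≈ 0.4721ℏ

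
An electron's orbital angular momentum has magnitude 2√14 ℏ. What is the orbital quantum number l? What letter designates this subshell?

(|L|/ℏ)² = l(l+1) = 56.
l² + l − 56 = 0 ⇒ l = 7.

l = 7 (k orbital)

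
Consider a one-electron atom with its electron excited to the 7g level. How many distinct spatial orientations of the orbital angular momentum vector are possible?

The 7g level has l = 4.
The number of m_l values is 2l + 1 = 2·4 + 1 = 9.

9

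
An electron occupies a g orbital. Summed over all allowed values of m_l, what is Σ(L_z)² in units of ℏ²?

A g state has l = 4.
The allowed m_l values are -4, -3, -2, -1, 0, 1, 2, 3, 4.
Summing m² from −4 to 4: Σ m_l² = 60.

Σ(L_z)² = 60 ℏ²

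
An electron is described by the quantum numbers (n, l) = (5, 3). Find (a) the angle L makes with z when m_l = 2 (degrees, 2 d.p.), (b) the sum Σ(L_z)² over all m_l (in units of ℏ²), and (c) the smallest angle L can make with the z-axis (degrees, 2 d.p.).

θ(m_l=2) ≈ 54.74°; Σ(L_z)² = 28 ℏ²; θ_min ≈ 30.00°

For m_l = 2: cos θ = 2/√12, θ ≈ 54.74°.
Σ m_l² = 28, so Σ(L_z)² = 28 ℏ².
cos θ_min = 3/√12, so θ_min ≈ 30.00°.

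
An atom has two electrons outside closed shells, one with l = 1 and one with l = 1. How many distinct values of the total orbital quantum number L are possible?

3

Angular momentum addition gives L = |l₁ − l₂|, …, l₁ + l₂.
So L can be 0, 1, 2.
That is 3 values.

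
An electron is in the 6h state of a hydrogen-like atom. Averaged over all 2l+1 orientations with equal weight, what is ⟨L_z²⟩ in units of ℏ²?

⟨L_z²⟩ = 10 ℏ²

For 6h, l = 5.
m_l runs from −5 to 5, i.e. {-5, -4, -3, -2, -1, 0, 1, 2, 3, 4, 5}.
⟨L_z²⟩ = ℏ²·l(l+1)/3 = 10ℏ².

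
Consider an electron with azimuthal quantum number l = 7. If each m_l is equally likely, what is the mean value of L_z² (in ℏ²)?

⟨L_z²⟩ = 18.67 ℏ²

m_l ∈ {-7, -6, -5, -4, -3, -2, -1, 0, 1, 2, 3, 4, 5, 6, 7}.
⟨L_z²⟩ = ℏ²·(Σ m_l²)/(2l+1) = ℏ²·280/15 = 18.67ℏ².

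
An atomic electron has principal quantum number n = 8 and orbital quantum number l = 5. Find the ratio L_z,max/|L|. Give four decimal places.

|L| = √30 ℏ ≈ 5.4772ℏ, while L_z,max = lℏ = 5ℏ.
L_z,max/|L| = 5/√30 = 0.9129.

L_z,max/|L| = 0.9129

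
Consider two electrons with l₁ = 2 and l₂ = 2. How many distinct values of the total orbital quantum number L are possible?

Angular momentum addition gives L = |l₁ − l₂|, …, l₁ + l₂.
So L can be 0, 1, 2, 3, 4.
That is 5 values.

5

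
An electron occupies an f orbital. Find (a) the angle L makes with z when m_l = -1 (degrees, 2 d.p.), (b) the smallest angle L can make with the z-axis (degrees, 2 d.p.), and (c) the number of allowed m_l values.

For an f orbital, l = 3.
For m_l = -1: cos θ = -1/√12, θ ≈ 106.78°.
cos θ_min = 3/√12, so θ_min ≈ 30.00°.
There are 2l+1 = 7 values of m_l.

θ(m_l=-1) ≈ 106.78°; θ_min ≈ 30.00°; 7 values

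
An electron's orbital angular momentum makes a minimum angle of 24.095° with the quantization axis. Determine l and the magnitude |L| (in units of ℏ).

l = 5, |L| = √30 ℏ ≈ 5.477ℏ

cos²θ_min = l/(l+1) = 0.8333.
Thus l = 0.8333/(1 − 0.8333) ≈ 5.
Then |L| = ℏ√(5·6) = √30 ℏ.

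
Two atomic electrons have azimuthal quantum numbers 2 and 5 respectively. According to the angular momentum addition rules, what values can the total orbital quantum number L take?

L = 3, 4, 5, 6, 7

By the triangle rule, |l₁ − l₂| ≤ L ≤ l₁ + l₂.
Allowed values: L = 3, 4, 5, 6, 7.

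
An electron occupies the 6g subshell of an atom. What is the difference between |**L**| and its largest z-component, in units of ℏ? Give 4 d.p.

|L| − L_z,max ≈ 0.4721ℏ

6g means n = 6, l = 4.
|L| = 2√5 ℏ ≈ 4.4721ℏ, while L_z,max = lℏ = 4ℏ.
The difference is (2√5 − 4)ℏ ≈ 0.4721ℏ.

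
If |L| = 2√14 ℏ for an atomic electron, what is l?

(|L|/ℏ)² = l(l+1) = 56.
l² + l − 56 = 0 ⇒ l = 7.

l = 7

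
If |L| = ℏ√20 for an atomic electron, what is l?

|L| = ℏ√(l(l+1)), so l(l+1) = 20.
l² + l − 20 = 0 ⇒ l = 4.

l = 4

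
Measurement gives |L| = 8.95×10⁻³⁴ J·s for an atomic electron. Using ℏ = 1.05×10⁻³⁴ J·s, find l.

l = 8

|L|/ℏ = (8.95×10⁻³⁴)/(1.05×10⁻³⁴) ≈ 8.524.
(|L|/ℏ)² = l(l+1) ≈ 72.66 ⇒ l = 8.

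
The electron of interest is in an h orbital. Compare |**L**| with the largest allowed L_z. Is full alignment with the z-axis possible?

For an h orbital, l = 5.
|L| = √30 ℏ ≈ 5.4772ℏ, while L_z,max = lℏ = 5ℏ.
Since |L| > L_z,max, the vector can never point exactly along z; the closest it comes is θ_min = arccos(5/√30) ≈ 24.1°.

No: L_z,max = 5ℏ < |L| = √30 ℏ ≈ 5.477ℏ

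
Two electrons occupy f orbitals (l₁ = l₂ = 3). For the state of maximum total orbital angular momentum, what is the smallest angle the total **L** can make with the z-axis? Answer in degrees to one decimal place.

L runs from |3 − 3| = 0 to 3 + 3 = 6.
So L can be 0, 1, 2, 3, 4, 5, 6.
The maximum is L = 6, with |L_tot| = ℏ√(6·7) = √42 ℏ.
The minimum angle with z is arccos(6/√42) ≈ 22.2°.

θ_min ≈ 22.2°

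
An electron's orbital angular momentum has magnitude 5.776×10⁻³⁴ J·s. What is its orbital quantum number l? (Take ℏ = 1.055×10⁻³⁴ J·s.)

l = 5

Dividing by ℏ: |L|/ℏ ≈ 5.475.
(|L|/ℏ)² = l(l+1) ≈ 29.97 ⇒ l = 5.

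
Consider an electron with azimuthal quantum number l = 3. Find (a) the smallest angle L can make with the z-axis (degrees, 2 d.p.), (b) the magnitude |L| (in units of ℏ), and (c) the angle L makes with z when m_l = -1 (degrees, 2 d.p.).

cos θ_min = 3/√12, so θ_min ≈ 30.00°.
|L| = ℏ√(3·4) = 2√3 ℏ ≈ 3.464ℏ.
For m_l = -1: cos θ = -1/√12, θ ≈ 106.78°.

θ_min ≈ 30.00°; |L| = 2√3 ℏ ≈ 3.464ℏ; θ(m_l=-1) ≈ 106.78°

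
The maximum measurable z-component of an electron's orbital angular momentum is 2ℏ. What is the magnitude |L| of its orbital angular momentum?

|L| = √6 ℏ ≈ 2.449ℏ

The maximum L_z equals lℏ, giving l = 2.
|L| = √(l(l+1)) ℏ = √6 ℏ.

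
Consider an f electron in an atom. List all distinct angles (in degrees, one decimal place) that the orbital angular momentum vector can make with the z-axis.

The letter f corresponds to l = 3.
|L| = ℏ√(l(l+1)) = 2√3 ℏ.
cos θ = m_l/√12 for each m_l ∈ {-3, -2, -1, 0, 1, 2, 3}.

θ ∈ {30.0°, 54.7°, 73.2°, 90.0°, 106.8°, 125.3°, 150.0°}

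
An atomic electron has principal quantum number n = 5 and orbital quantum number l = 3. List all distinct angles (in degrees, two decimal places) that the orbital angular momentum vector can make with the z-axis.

|L| = ℏ√(l(l+1)) = 2√3 ℏ.
cos θ = m_l/√12 for each m_l ∈ {-3, -2, -1, 0, 1, 2, 3}.

θ ∈ {30.00°, 54.74°, 73.22°, 90.00°, 106.78°, 125.26°, 150.00°}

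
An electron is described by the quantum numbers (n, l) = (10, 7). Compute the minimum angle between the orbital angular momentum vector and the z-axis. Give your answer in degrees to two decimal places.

θ_min ≈ 20.70°

|L| = ℏ√(l(l+1)) = 2√14 ℏ.
The smallest angle corresponds to the largest L_z, i.e. m_l = l = 7, giving L_z = 7ℏ.
cos θ_min = 7/√56, so θ_min ≈ 20.70°.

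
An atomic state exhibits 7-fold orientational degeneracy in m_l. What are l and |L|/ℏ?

l = 3, |L| = 2√3 ℏ ≈ 3.464ℏ

2l + 1 = 7 ⇒ l = 3.
Then |L| = √(l(l+1)) ℏ = 2√3 ℏ.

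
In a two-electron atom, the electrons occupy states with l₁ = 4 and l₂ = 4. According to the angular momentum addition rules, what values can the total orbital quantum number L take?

The total orbital quantum number L ranges from |l₁ − l₂| to l₁ + l₂ in integer steps.
Allowed values: L = 0, 1, 2, 3, 4, 5, 6, 7, 8.

L = 0, 1, 2, 3, 4, 5, 6, 7, 8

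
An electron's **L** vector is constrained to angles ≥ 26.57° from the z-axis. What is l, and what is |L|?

cos²θ_min = l/(l+1) = 0.7999.
Thus l = 0.7999/(1 − 0.7999) ≈ 4.
Then |L| = ℏ√(4·5) = 2√5 ℏ.

l = 4, |L| = 2√5 ℏ ≈ 4.472ℏ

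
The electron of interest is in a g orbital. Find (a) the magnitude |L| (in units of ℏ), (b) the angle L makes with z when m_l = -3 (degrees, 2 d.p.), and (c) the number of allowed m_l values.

The letter g corresponds to l = 4.
|L| = ℏ√(4·5) = 2√5 ℏ ≈ 4.472ℏ.
For m_l = -3: cos θ = -3/√20, θ ≈ 132.13°.
There are 2l+1 = 9 values of m_l.

|L| = 2√5 ℏ ≈ 4.472ℏ; θ(m_l=-3) ≈ 132.13°; 9 values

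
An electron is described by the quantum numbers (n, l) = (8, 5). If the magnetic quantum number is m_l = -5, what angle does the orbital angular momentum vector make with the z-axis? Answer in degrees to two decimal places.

|L|² = l(l+1)ℏ² = 30ℏ², so |L| = √30 ℏ.
L_z = m_l ℏ = −5ℏ.
cos θ = L_z/|L| = -5/√30, so θ ≈ 155.91°.

θ ≈ 155.91°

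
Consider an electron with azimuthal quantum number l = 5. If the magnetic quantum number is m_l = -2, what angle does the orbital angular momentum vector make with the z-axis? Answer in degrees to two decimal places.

|L| = ℏ√(l(l+1)) = √30 ℏ.
L_z = m_l ℏ = −2ℏ.
cos θ = L_z/|L| = -2/√30, so θ ≈ 111.42°.

θ ≈ 111.42°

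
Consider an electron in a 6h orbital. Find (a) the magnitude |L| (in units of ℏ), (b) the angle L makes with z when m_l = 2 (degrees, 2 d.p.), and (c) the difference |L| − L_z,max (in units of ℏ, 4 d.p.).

The 6h subshell has l = 5.
|L| = ℏ√(5·6) = √30 ℏ ≈ 5.477ℏ.
For m_l = 2: cos θ = 2/√30, θ ≈ 68.58°.
|L| − L_z,max = (√30 − 5)ℏ ≈ 0.4772ℏ.

|L| = √30 ℏ ≈ 5.477ℏ; θ(m_l=2) ≈ 68.58°; |L|−L_z,max ≈ 0.4772ℏ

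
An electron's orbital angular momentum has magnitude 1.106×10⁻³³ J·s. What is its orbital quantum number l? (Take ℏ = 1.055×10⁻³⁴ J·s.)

l = 10

|L|/ℏ = (1.106×10⁻³³)/(1.055×10⁻³⁴) ≈ 10.483.
Set l(l+1) = 109.90; the integer solution is l = 10.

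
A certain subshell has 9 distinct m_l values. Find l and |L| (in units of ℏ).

2l + 1 = 9 ⇒ l = 4.
|L| = ℏ√(l(l+1)) = ℏ√(4·5) = 2√5 ℏ.

l = 4, |L| = 2√5 ℏ ≈ 4.472ℏ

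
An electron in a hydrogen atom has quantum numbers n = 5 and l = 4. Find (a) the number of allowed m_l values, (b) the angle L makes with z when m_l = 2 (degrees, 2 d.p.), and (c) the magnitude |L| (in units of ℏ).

There are 2l+1 = 9 values of m_l.
For m_l = 2: cos θ = 2/√20, θ ≈ 63.43°.
|L| = ℏ√(4·5) = 2√5 ℏ ≈ 4.472ℏ.

9 values; θ(m_l=2) ≈ 63.43°; |L| = 2√5 ℏ ≈ 4.472ℏ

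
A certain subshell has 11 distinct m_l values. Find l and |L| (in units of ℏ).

l = 5, |L| = √30 ℏ ≈ 5.477ℏ

Since there are 2l+1 = 11 values of m_l, l = 5.
|L| = ℏ√(l(l+1)) = ℏ√(5·6) = √30 ℏ.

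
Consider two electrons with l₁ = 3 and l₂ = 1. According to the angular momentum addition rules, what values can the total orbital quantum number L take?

L = 2, 3, 4

L runs from |3 − 1| = 2 to 3 + 1 = 4.
So L can be 2, 3, 4.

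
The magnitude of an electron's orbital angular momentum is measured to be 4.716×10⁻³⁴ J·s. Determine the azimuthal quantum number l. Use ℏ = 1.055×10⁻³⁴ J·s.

l = 4

|L|/ℏ = (4.716×10⁻³⁴)/(1.055×10⁻³⁴) ≈ 4.470.
(|L|/ℏ)² = l(l+1) ≈ 19.98 ⇒ l = 4.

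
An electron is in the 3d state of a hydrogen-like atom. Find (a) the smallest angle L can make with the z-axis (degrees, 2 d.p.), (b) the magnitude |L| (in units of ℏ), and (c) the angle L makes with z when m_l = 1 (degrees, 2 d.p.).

For 3d, l = 2.
cos θ_min = 2/√6, so θ_min ≈ 35.26°.
|L| = ℏ√(2·3) = √6 ℏ ≈ 2.449ℏ.
For m_l = 1: cos θ = 1/√6, θ ≈ 65.91°.

θ_min ≈ 35.26°; |L| = √6 ℏ ≈ 2.449ℏ; θ(m_l=1) ≈ 65.91°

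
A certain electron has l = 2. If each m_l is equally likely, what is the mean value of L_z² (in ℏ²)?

⟨L_z²⟩ = 2 ℏ²

m_l runs from −2 to 2, i.e. {-2, -1, 0, 1, 2}.
⟨L_z²⟩ = ℏ²·(Σ m_l²)/(2l+1) = ℏ²·10/5 = 2ℏ².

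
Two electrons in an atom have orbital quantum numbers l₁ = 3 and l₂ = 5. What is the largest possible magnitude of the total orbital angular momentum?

L runs from |3 − 5| = 2 to 3 + 5 = 8.
So L can be 2, 3, 4, 5, 6, 7, 8.
The largest magnitude corresponds to L = 8: |L_tot| = ℏ√(8·9) = 6√2 ℏ.

|L_tot|_max = 6√2 ℏ ≈ 8.485ℏ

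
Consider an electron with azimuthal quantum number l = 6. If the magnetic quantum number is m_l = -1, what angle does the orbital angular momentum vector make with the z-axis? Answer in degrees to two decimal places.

θ ≈ 98.88°

|L|² = l(l+1)ℏ² = 42ℏ², so |L| = √42 ℏ.
L_z = m_l ℏ = −1ℏ.
cos θ = L_z/|L| = -1/√42, so θ ≈ 98.88°.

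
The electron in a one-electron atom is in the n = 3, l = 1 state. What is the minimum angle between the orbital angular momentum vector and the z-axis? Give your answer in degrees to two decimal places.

θ_min ≈ 45.00°

|L|² = l(l+1)ℏ² = 2ℏ², so |L| = √2 ℏ.
The smallest angle corresponds to the largest L_z, i.e. m_l = l = 1, giving L_z = 1ℏ.
cos θ_min = 1/√2, so θ_min ≈ 45.00°.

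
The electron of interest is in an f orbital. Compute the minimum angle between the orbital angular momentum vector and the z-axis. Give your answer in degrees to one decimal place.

θ_min ≈ 30.0°

F corresponds to l = 3.
|L| = ℏ√(l(l+1)) = 2√3 ℏ.
The smallest angle corresponds to the largest L_z, i.e. m_l = l = 3, giving L_z = 3ℏ.
cos θ_min = 3/√12, so θ_min ≈ 30.0°.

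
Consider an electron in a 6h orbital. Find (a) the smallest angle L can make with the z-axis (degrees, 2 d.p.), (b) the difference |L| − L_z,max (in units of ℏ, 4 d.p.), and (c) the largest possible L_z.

θ_min ≈ 24.09°; |L|−L_z,max ≈ 0.4772ℏ; L_z,max = 5ℏ

The 6h subshell has l = 5.
cos θ_min = 5/√30, so θ_min ≈ 24.09°.
|L| − L_z,max = (√30 − 5)ℏ ≈ 0.4772ℏ.
L_z,max = lℏ = 5ℏ.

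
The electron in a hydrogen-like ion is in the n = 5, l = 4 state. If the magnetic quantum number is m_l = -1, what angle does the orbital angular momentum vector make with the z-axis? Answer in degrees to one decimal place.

|L| = ℏ√(l(l+1)) = 2√5 ℏ.
L_z = m_l ℏ = −1ℏ.
cos θ = L_z/|L| = -1/√20, so θ ≈ 102.9°.

θ ≈ 102.9°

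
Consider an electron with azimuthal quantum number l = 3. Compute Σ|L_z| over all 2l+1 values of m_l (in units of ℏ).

m_l ∈ {-3, -2, -1, 0, 1, 2, 3}.
Σ|m_l| = 2(1+2+…+3) = 12.

Σ|L_z| = 12 ℏ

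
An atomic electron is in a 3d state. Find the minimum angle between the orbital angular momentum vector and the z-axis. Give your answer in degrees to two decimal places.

θ_min ≈ 35.26°

The 3d subshell has l = 2.
|L| = ℏ√(l(l+1)) = √6 ℏ.
The smallest angle corresponds to the largest L_z, i.e. m_l = l = 2, giving L_z = 2ℏ.
cos θ_min = 2/√6, so θ_min ≈ 35.26°.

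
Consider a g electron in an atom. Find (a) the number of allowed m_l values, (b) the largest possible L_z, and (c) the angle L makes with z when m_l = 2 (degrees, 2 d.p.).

A g state has l = 4.
There are 2l+1 = 9 values of m_l.
L_z,max = lℏ = 4ℏ.
For m_l = 2: cos θ = 2/√20, θ ≈ 63.43°.

9 values; L_z,max = 4ℏ; θ(m_l=2) ≈ 63.43°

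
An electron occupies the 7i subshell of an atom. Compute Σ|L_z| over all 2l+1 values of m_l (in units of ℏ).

7i means n = 7, l = 6.
m_l ∈ {-6, -5, -4, -3, -2, -1, 0, 1, 2, 3, 4, 5, 6}.
Σ|m_l| = l(l+1) = 42.

Σ|L_z| = 42 ℏ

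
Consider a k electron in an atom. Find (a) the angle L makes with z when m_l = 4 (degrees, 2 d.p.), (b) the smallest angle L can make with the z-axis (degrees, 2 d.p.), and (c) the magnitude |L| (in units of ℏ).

The letter k corresponds to l = 7.
For m_l = 4: cos θ = 4/√56, θ ≈ 57.69°.
cos θ_min = 7/√56, so θ_min ≈ 20.70°.
|L| = ℏ√(7·8) = 2√14 ℏ ≈ 7.483ℏ.

θ(m_l=4) ≈ 57.69°; θ_min ≈ 20.70°; |L| = 2√14 ℏ ≈ 7.483ℏ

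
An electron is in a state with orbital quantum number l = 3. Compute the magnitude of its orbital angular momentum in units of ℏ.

|L| = 2√3 ℏ ≈ 3.464ℏ

|L| = ℏ√(l(l+1)) = ℏ√(3·4) = 2√3 ℏ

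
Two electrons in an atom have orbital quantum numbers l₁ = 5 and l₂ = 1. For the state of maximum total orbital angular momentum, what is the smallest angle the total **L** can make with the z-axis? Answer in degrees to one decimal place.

Angular momentum addition gives L = |l₁ − l₂|, …, l₁ + l₂.
So L can be 4, 5, 6.
The maximum is L = 6, with |L_tot| = ℏ√(6·7) = √42 ℏ.
The minimum angle with z is arccos(6/√42) ≈ 22.2°.

θ_min ≈ 22.2°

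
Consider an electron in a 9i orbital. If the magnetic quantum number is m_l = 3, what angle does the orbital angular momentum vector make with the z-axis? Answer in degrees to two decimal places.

The 9i subshell has l = 6.
|L|² = l(l+1)ℏ² = 42ℏ², so |L| = √42 ℏ.
L_z = m_l ℏ = 3ℏ.
cos θ = L_z/|L| = 3/√42, so θ ≈ 62.42°.

θ ≈ 62.42°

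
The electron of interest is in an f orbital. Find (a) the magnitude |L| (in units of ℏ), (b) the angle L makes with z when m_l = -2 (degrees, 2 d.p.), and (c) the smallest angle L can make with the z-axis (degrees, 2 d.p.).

An f state has l = 3.
|L| = ℏ√(3·4) = 2√3 ℏ ≈ 3.464ℏ.
For m_l = -2: cos θ = -2/√12, θ ≈ 125.26°.
cos θ_min = 3/√12, so θ_min ≈ 30.00°.

|L| = 2√3 ℏ ≈ 3.464ℏ; θ(m_l=-2) ≈ 125.26°; θ_min ≈ 30.00°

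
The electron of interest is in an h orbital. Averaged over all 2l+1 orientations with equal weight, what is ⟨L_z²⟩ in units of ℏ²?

An h state has l = 5.
m_l runs from −5 to 5, i.e. {-5, -4, -3, -2, -1, 0, 1, 2, 3, 4, 5}.
⟨L_z²⟩ = ℏ²·(Σ m_l²)/(2l+1) = ℏ²·110/11 = 10ℏ².

⟨L_z²⟩ = 10 ℏ²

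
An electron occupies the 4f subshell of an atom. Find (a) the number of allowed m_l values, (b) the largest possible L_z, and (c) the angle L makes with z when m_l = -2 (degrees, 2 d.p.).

The 4f subshell has l = 3.
There are 2l+1 = 7 values of m_l.
L_z,max = lℏ = 3ℏ.
For m_l = -2: cos θ = -2/√12, θ ≈ 125.26°.

7 values; L_z,max = 3ℏ; θ(m_l=-2) ≈ 125.26°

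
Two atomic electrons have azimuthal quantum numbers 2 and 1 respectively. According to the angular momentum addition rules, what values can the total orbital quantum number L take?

L runs from |2 − 1| = 1 to 2 + 1 = 3.
Allowed values: L = 1, 2, 3.

L = 1, 2, 3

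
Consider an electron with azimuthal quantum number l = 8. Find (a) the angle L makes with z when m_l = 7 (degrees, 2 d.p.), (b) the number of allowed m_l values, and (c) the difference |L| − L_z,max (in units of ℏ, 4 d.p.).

For m_l = 7: cos θ = 7/√72, θ ≈ 34.42°.
There are 2l+1 = 17 values of m_l.
|L| − L_z,max = (6√2 − 8)ℏ ≈ 0.4853ℏ.

θ(m_l=7) ≈ 34.42°; 17 values; |L|−L_z,max ≈ 0.4853ℏ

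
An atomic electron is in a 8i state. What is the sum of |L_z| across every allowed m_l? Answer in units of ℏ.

Σ|L_z| = 42 ℏ

The 8i subshell has l = 6.
The allowed m_l values are -6, -5, -4, -3, -2, -1, 0, 1, 2, 3, 4, 5, 6.
Σ|m_l| = 2(1+2+…+6) = 42.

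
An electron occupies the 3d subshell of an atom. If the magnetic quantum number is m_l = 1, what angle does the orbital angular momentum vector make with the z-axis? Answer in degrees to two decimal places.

θ ≈ 65.91°

For 3d, l = 2.
|L| = ℏ√(l(l+1)) = √6 ℏ.
L_z = m_l ℏ = 1ℏ.
cos θ = L_z/|L| = 1/√6, so θ ≈ 65.91°.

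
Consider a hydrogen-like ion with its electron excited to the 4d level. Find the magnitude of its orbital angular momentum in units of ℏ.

|L| = √6 ℏ ≈ 2.449ℏ

The 4d level has l = 2.
|L| = ℏ√(l(l+1)) = ℏ√(2·3) = √6 ℏ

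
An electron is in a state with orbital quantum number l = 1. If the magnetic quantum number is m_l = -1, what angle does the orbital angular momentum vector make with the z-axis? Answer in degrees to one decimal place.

|L| = ℏ√(l(l+1)) = √2 ℏ.
L_z = m_l ℏ = −1ℏ.
cos θ = L_z/|L| = -1/√2, so θ ≈ 135.0°.

θ ≈ 135.0°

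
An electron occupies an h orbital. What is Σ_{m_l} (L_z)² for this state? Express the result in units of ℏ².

Σ(L_z)² = 110 ℏ²

For an h orbital, l = 5.
m_l ∈ {-5, -4, -3, -2, -1, 0, 1, 2, 3, 4, 5}.
Summing m² from −5 to 5: Σ m_l² = 110.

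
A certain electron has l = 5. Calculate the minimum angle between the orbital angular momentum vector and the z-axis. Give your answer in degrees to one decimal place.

|L| = √(l(l+1)) ℏ = √30 ℏ.
The smallest angle corresponds to the largest L_z, i.e. m_l = l = 5, giving L_z = 5ℏ.
cos θ_min = 5/√30, so θ_min ≈ 24.1°.

θ_min ≈ 24.1°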